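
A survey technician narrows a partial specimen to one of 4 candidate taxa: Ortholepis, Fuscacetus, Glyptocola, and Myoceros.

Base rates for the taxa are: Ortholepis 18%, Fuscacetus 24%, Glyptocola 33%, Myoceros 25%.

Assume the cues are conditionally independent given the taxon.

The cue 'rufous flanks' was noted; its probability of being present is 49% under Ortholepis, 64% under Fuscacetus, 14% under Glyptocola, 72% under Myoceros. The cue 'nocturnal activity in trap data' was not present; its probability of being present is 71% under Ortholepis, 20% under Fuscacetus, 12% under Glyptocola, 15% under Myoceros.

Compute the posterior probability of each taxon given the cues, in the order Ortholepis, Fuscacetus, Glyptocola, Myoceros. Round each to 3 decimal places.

0.075, 0.359, 0.119, 0.447

Multiply each prior by the joint likelihood of the cue pattern (using 1 − P(present | H) for each absent cue):
  Ortholepis: 0.18 × 0.49 × (1 − 0.71) = 0.025578
  Fuscacetus: 0.24 × 0.64 × (1 − 0.20) = 0.12288
  Glyptocola: 0.33 × 0.14 × (1 − 0.12) = 0.040656
  Myoceros: 0.25 × 0.72 × (1 − 0.15) = 0.153
Normalizing constant Z = 0.025578 + 0.12288 + 0.040656 + 0.153 = 0.34211.
P(Ortholepis | evidence) = 0.025578 / 0.34211 ≈ 0.075
P(Fuscacetus | evidence) = 0.12288 / 0.34211 ≈ 0.359
P(Glyptocola | evidence) = 0.040656 / 0.34211 ≈ 0.119
P(Myoceros | evidence) = 0.153 / 0.34211 ≈ 0.447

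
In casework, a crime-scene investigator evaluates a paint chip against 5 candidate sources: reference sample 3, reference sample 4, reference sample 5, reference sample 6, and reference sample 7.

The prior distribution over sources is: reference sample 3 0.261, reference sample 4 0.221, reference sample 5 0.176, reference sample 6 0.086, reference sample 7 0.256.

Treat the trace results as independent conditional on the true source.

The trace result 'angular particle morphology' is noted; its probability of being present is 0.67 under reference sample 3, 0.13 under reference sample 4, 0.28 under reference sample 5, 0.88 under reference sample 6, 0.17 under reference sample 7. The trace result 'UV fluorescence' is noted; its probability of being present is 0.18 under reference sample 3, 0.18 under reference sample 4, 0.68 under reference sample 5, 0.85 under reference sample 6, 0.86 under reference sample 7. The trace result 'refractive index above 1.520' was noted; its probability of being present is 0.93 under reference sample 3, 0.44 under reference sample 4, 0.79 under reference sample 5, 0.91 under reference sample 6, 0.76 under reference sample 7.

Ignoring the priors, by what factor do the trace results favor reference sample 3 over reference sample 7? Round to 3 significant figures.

1.01

Joint likelihood of the trace result pattern under each hypothesis:
  reference sample 3: 0.67 × 0.18 × 0.93 = 0.11216
  reference sample 7: 0.17 × 0.86 × 0.76 = 0.11111
Bayes factor = 0.11216 / 0.11111 ≈ 1.01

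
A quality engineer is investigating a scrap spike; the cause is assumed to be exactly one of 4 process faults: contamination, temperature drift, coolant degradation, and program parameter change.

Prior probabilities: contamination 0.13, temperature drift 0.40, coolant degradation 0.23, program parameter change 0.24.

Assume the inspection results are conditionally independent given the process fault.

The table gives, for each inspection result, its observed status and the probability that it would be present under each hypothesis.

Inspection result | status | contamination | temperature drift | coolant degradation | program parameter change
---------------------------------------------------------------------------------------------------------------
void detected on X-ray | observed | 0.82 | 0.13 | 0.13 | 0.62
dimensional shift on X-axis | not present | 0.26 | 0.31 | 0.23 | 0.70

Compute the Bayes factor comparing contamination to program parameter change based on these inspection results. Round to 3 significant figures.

3.26

Take the product of per-inspection result likelihoods under each hypothesis (using 1 − P(present | H) for each absent inspection result), then divide.
  contamination: 0.82 × (1 − 0.26) = 0.6068
  program parameter change: 0.62 × (1 − 0.70) = 0.186
Bayes factor = 0.6068 / 0.186 ≈ 3.26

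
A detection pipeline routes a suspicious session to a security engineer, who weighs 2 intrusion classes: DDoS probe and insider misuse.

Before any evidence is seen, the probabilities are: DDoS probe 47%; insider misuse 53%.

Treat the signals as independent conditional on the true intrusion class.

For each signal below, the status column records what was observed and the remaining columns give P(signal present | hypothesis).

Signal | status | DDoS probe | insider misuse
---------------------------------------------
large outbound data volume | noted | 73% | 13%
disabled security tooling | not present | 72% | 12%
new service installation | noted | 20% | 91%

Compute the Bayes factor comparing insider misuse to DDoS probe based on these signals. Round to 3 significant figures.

2.55

Joint likelihood of the signal pattern under each hypothesis (using 1 − P(present | H) for each absent signal):
  insider misuse: 0.13 × (1 − 0.12) × 0.91 = 0.1041
  DDoS probe: 0.73 × (1 − 0.72) × 0.20 = 0.04088
Bayes factor = 0.1041 / 0.04088 ≈ 2.55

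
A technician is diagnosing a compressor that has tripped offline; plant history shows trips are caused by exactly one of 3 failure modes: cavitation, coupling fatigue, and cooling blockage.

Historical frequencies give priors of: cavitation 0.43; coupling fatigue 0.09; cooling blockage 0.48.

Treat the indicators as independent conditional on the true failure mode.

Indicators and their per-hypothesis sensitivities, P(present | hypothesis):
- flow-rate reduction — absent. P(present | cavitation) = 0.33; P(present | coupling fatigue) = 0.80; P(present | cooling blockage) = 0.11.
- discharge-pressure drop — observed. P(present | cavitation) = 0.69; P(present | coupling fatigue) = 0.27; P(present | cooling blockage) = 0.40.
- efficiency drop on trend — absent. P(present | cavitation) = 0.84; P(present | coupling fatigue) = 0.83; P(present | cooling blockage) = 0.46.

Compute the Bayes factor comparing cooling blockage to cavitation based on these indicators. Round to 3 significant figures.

2.60

The Bayes factor is the ratio of the joint likelihoods of the indicator pattern under the two hypotheses (using 1 − P(present | H) for each absent indicator).
  cooling blockage: (1 − 0.11) × 0.40 × (1 − 0.46) = 0.19224
  cavitation: (1 − 0.33) × 0.69 × (1 − 0.84) = 0.073968
Bayes factor = 0.19224 / 0.073968 ≈ 2.60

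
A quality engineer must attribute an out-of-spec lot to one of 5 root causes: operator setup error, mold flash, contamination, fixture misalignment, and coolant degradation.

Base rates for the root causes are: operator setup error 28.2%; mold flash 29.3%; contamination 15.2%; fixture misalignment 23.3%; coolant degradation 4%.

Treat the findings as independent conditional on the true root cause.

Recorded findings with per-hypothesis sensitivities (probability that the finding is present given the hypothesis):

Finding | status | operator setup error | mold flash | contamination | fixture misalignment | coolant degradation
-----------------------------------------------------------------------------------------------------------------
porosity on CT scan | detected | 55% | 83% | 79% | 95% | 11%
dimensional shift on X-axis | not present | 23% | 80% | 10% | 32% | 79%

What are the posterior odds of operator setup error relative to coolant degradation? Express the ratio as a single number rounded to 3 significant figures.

129

Posterior odds equal prior odds times the likelihood ratio; only the two competing hypotheses matter (using 1 − P(present | H) for each absent finding).
  operator setup error: 0.282 × 0.55 × (1 − 0.23) = 0.11943
  coolant degradation: 0.040 × 0.11 × (1 − 0.79) = 0.000924
Odds(operator setup error : coolant degradation) = 0.11943 / 0.000924 ≈ 129.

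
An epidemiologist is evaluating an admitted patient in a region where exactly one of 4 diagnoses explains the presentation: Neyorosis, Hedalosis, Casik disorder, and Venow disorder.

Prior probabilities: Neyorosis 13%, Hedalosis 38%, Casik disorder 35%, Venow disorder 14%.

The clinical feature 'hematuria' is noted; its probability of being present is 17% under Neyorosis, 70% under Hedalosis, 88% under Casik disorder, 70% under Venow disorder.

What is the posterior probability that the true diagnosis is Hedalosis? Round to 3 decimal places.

By Bayes' rule, the unnormalized weight for each hypothesis is prior × likelihood:
  Neyorosis: 0.13 × 0.17 = 0.0221
  Hedalosis: 0.38 × 0.70 = 0.266
  Casik disorder: 0.35 × 0.88 = 0.308
  Venow disorder: 0.14 × 0.70 = 0.098
Marginal likelihood of the evidence = 0.6941.
P(Hedalosis | evidence) = 0.266 / 0.6941 ≈ 0.383.

0.383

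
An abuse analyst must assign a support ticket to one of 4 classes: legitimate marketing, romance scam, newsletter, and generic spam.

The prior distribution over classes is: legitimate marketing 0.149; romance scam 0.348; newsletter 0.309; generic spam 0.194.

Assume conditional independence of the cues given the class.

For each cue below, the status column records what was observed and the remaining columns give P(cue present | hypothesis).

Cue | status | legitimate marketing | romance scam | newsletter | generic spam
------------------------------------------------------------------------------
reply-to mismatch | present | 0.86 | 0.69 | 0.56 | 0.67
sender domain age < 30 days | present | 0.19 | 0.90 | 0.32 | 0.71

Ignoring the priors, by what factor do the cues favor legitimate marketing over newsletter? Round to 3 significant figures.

0.912

Joint likelihood of the cue pattern under each hypothesis:
  legitimate marketing: 0.86 × 0.19 = 0.1634
  newsletter: 0.56 × 0.32 = 0.1792
Bayes factor = 0.1634 / 0.1792 ≈ 0.912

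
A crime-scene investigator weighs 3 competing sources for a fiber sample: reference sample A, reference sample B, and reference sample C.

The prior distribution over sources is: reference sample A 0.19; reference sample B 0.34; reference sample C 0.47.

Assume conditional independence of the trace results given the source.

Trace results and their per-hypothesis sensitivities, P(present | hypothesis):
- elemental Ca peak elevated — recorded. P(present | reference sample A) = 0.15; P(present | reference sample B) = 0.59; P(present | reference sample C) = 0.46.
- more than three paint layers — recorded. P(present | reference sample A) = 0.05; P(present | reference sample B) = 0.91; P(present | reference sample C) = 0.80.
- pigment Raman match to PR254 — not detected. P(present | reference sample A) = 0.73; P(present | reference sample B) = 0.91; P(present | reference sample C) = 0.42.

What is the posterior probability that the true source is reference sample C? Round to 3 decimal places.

0.856

For each hypothesis, the unnormalized posterior weight is prior × product of the trace result likelihoods (using 1 − P(present | H) for each absent trace result):
  reference sample A: 0.19 × 0.15 × 0.05 × (1 − 0.73) = 0.00038475
  reference sample B: 0.34 × 0.59 × 0.91 × (1 − 0.91) = 0.016429
  reference sample C: 0.47 × 0.46 × 0.80 × (1 − 0.42) = 0.10032
Marginal likelihood of the evidence = 0.11713.
P(reference sample C | evidence) = 0.10032 / 0.11713 ≈ 0.856.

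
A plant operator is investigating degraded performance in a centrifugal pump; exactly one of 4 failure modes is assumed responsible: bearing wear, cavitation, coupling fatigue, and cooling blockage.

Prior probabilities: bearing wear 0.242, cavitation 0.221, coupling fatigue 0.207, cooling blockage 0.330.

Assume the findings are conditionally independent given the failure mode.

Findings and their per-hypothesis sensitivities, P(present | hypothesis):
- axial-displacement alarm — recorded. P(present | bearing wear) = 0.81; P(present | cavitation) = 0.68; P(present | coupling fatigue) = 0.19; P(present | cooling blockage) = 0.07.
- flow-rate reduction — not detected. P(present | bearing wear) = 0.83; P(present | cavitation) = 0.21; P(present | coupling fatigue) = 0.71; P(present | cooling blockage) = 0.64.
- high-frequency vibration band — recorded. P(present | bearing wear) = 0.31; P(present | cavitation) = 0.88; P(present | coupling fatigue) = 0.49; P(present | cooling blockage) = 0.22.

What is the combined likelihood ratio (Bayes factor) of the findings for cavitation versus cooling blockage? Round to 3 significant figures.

85.3

Take the product of per-finding likelihoods under each hypothesis (using 1 − P(present | H) for each absent finding), then divide.
  cavitation: 0.68 × (1 − 0.21) × 0.88 = 0.47274
  cooling blockage: 0.07 × (1 − 0.64) × 0.22 = 0.005544
Bayes factor = 0.47274 / 0.005544 ≈ 85.3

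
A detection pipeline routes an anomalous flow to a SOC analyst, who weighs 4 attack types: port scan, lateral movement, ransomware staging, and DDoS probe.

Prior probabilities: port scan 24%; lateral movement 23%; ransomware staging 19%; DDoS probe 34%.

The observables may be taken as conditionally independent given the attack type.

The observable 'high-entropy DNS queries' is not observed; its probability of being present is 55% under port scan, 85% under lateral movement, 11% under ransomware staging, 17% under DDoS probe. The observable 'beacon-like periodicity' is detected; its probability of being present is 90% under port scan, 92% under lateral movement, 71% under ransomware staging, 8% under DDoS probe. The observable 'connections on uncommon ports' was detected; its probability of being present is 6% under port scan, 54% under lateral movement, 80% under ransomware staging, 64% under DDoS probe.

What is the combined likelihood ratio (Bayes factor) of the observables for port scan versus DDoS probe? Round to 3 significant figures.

0.572

Take the product of per-observable likelihoods under each hypothesis (using 1 − P(present | H) for each absent observable), then divide.
  port scan: (1 − 0.55) × 0.90 × 0.06 = 0.0243
  DDoS probe: (1 − 0.17) × 0.08 × 0.64 = 0.042496
Bayes factor = 0.0243 / 0.042496 ≈ 0.572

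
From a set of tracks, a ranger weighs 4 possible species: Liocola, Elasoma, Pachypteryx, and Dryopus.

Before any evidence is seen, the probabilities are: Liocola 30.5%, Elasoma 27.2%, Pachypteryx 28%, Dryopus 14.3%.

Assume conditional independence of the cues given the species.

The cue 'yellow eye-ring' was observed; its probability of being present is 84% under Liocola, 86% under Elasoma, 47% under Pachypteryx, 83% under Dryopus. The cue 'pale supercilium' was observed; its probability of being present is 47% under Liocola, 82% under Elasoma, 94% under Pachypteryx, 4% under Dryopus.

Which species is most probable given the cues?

Multiply each prior by the joint likelihood of the cue pattern:
  Liocola: 0.305 × 0.84 × 0.47 = 0.12041
  Elasoma: 0.272 × 0.86 × 0.82 = 0.19181
  Pachypteryx: 0.280 × 0.47 × 0.94 = 0.1237
  Dryopus: 0.143 × 0.83 × 0.04 = 0.0047476
Normalizing constant Z = 0.12041 + 0.19181 + 0.1237 + 0.0047476 = 0.44068.
P(Liocola | evidence) ≈ 0.12041 / 0.44068 ≈ 0.273
P(Elasoma | evidence) ≈ 0.19181 / 0.44068 ≈ 0.435
P(Pachypteryx | evidence) ≈ 0.1237 / 0.44068 ≈ 0.281
P(Dryopus | evidence) ≈ 0.0047476 / 0.44068 ≈ 0.011
The largest is 0.435, so Elasoma is most probable.

Elasoma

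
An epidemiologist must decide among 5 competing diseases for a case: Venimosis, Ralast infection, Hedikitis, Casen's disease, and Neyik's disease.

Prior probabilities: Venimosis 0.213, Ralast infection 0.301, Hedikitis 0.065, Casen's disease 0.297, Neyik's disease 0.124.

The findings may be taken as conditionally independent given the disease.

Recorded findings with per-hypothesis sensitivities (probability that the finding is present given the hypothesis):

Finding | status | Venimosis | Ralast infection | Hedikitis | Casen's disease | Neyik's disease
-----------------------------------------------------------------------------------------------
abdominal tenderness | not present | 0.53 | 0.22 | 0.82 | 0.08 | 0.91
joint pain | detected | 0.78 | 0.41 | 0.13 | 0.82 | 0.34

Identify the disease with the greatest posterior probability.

Casen's disease

For each hypothesis, the unnormalized posterior weight is prior × product of the finding likelihoods (using 1 − P(present | H) for each absent finding):
  Venimosis: 0.213 × (1 − 0.53) × 0.78 = 0.078086
  Ralast infection: 0.301 × (1 − 0.22) × 0.41 = 0.09626
  Hedikitis: 0.065 × (1 − 0.82) × 0.13 = 0.001521
  Casen's disease: 0.297 × (1 − 0.08) × 0.82 = 0.22406
  Neyik's disease: 0.124 × (1 − 0.91) × 0.34 = 0.0037944
The unnormalized weights sum to 0.40372.
P(Venimosis | evidence) ≈ 0.078086 / 0.40372 ≈ 0.193
P(Ralast infection | evidence) ≈ 0.09626 / 0.40372 ≈ 0.238
P(Hedikitis | evidence) ≈ 0.001521 / 0.40372 ≈ 0.004
P(Casen's disease | evidence) ≈ 0.22406 / 0.40372 ≈ 0.555
P(Neyik's disease | evidence) ≈ 0.0037944 / 0.40372 ≈ 0.009
The largest is 0.555, so Casen's disease is most probable.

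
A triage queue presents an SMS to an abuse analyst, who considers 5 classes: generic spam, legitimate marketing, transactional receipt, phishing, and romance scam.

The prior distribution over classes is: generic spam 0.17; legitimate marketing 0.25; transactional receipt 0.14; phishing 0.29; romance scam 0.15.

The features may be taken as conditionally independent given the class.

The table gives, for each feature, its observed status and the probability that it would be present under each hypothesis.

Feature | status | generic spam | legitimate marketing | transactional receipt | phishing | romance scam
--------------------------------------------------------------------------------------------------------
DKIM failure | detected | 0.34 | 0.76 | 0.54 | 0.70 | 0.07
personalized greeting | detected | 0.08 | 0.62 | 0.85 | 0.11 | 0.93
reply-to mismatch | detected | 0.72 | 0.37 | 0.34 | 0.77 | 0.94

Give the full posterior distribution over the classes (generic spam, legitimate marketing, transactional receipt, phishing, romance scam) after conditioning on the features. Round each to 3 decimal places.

0.035, 0.458, 0.230, 0.181, 0.096

Multiply each prior by the joint likelihood of the feature pattern:
  generic spam: 0.17 × 0.34 × 0.08 × 0.72 = 0.0033293
  legitimate marketing: 0.25 × 0.76 × 0.62 × 0.37 = 0.043586
  transactional receipt: 0.14 × 0.54 × 0.85 × 0.34 = 0.021848
  phishing: 0.29 × 0.70 × 0.11 × 0.77 = 0.017194
  romance scam: 0.15 × 0.07 × 0.93 × 0.94 = 0.0091791
Normalizing constant Z = 0.0033293 + 0.043586 + 0.021848 + 0.017194 + 0.0091791 = 0.095137.
P(generic spam | evidence) = 0.0033293 / 0.095137 ≈ 0.035
P(legitimate marketing | evidence) = 0.043586 / 0.095137 ≈ 0.458
P(transactional receipt | evidence) = 0.021848 / 0.095137 ≈ 0.230
P(phishing | evidence) = 0.017194 / 0.095137 ≈ 0.181
P(romance scam | evidence) = 0.0091791 / 0.095137 ≈ 0.096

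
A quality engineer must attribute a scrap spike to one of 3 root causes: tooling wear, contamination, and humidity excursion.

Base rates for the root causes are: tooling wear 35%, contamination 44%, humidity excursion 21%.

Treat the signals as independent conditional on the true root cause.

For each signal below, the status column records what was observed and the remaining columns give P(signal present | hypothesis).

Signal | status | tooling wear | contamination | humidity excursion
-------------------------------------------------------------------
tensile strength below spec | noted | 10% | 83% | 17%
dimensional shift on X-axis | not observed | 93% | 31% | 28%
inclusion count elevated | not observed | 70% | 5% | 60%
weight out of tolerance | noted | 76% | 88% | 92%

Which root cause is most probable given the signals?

contamination

By Bayes' rule with conditional independence, the unnormalized weight for each hypothesis is prior × ∏ likelihoods (using 1 − P(present | H) for each absent signal):
  tooling wear: 0.35 × 0.10 × (1 − 0.93) × (1 − 0.70) × 0.76 = 0.0005586
  contamination: 0.44 × 0.83 × (1 − 0.31) × (1 − 0.05) × 0.88 = 0.21066
  humidity excursion: 0.21 × 0.17 × (1 − 0.28) × (1 − 0.60) × 0.92 = 0.0094591
The unnormalized weights sum to 0.22068.
P(tooling wear | evidence) ≈ 0.0005586 / 0.22068 ≈ 0.003
P(contamination | evidence) ≈ 0.21066 / 0.22068 ≈ 0.955
P(humidity excursion | evidence) ≈ 0.0094591 / 0.22068 ≈ 0.043
The largest is 0.955, so contamination is most probable.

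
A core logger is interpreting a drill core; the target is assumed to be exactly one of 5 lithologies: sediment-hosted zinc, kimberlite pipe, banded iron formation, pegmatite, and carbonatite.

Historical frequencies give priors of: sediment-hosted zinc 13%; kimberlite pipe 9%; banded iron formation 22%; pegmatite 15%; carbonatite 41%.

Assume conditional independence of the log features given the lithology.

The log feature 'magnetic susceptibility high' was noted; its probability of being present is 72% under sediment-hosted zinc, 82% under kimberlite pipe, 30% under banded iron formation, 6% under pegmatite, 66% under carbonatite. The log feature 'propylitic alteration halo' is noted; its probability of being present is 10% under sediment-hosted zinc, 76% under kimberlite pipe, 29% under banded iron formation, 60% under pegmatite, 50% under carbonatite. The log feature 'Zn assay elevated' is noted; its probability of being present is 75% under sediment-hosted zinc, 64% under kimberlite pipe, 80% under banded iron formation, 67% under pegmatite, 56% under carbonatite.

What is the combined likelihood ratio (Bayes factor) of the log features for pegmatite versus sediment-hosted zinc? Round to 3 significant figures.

0.447

The Bayes factor is the ratio of the joint likelihoods of the log feature pattern under the two hypotheses.
  pegmatite: 0.06 × 0.60 × 0.67 = 0.02412
  sediment-hosted zinc: 0.72 × 0.10 × 0.75 = 0.054
Bayes factor = 0.02412 / 0.054 ≈ 0.447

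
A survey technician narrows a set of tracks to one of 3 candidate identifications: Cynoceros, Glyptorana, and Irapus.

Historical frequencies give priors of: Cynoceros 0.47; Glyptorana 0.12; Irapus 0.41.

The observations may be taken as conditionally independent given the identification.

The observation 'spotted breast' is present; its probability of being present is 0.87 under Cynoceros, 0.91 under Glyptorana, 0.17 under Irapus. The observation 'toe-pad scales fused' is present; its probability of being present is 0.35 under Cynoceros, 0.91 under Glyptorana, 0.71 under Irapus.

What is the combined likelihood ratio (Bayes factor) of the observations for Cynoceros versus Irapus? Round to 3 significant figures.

2.52

Take the product of per-observation likelihoods under each hypothesis, then divide.
  Cynoceros: 0.87 × 0.35 = 0.3045
  Irapus: 0.17 × 0.71 = 0.1207
Bayes factor = 0.3045 / 0.1207 ≈ 2.52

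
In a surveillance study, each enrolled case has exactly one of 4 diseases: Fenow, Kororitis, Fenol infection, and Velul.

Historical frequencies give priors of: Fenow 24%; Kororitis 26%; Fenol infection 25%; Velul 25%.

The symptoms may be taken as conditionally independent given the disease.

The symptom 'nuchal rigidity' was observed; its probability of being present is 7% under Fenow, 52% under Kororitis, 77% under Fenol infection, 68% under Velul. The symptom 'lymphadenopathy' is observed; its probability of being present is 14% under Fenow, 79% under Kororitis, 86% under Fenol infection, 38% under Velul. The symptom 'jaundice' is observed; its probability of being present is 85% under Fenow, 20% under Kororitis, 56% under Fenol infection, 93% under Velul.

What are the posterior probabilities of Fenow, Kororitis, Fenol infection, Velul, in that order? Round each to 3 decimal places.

0.011, 0.121, 0.526, 0.341

Multiply each prior by the joint likelihood of the symptom pattern:
  Fenow: 0.24 × 0.07 × 0.14 × 0.85 = 0.0019992
  Kororitis: 0.26 × 0.52 × 0.79 × 0.20 = 0.021362
  Fenol infection: 0.25 × 0.77 × 0.86 × 0.56 = 0.092708
  Velul: 0.25 × 0.68 × 0.38 × 0.93 = 0.060078
Normalizing constant Z = 0.0019992 + 0.021362 + 0.092708 + 0.060078 = 0.17615.
P(Fenow | evidence) = 0.0019992 / 0.17615 ≈ 0.011
P(Kororitis | evidence) = 0.021362 / 0.17615 ≈ 0.121
P(Fenol infection | evidence) = 0.092708 / 0.17615 ≈ 0.526
P(Velul | evidence) = 0.060078 / 0.17615 ≈ 0.341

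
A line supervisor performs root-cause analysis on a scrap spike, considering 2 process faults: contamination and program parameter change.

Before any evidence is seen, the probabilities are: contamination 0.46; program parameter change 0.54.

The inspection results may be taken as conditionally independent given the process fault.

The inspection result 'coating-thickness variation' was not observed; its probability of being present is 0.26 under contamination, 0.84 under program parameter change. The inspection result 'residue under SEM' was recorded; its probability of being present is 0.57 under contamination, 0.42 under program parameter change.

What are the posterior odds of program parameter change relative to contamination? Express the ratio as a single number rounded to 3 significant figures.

Unnormalized posterior weight (prior times the inspection result likelihoods) for each of the two hypotheses (using 1 − P(present | H) for each absent inspection result):
  program parameter change: 0.54 × (1 − 0.84) × 0.42 = 0.036288
  contamination: 0.46 × (1 − 0.26) × 0.57 = 0.19403
Odds(program parameter change : contamination) = 0.036288 / 0.19403 ≈ 0.187.

0.187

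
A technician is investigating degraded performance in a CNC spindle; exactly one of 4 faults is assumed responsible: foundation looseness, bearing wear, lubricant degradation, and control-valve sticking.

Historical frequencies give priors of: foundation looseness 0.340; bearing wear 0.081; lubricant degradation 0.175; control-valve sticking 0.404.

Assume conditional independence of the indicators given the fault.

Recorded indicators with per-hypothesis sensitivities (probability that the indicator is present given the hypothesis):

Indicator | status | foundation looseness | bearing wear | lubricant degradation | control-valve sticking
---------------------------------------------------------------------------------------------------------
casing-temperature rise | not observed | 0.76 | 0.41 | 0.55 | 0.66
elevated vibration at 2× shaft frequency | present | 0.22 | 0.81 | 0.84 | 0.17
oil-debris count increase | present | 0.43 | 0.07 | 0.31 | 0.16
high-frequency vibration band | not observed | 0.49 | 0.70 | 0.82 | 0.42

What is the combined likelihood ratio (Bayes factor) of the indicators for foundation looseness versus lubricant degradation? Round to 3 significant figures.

0.549

Take the product of per-indicator likelihoods under each hypothesis (using 1 − P(present | H) for each absent indicator), then divide.
  foundation looseness: (1 − 0.76) × 0.22 × 0.43 × (1 − 0.49) = 0.011579
  lubricant degradation: (1 − 0.55) × 0.84 × 0.31 × (1 − 0.82) = 0.021092
Bayes factor = 0.011579 / 0.021092 ≈ 0.549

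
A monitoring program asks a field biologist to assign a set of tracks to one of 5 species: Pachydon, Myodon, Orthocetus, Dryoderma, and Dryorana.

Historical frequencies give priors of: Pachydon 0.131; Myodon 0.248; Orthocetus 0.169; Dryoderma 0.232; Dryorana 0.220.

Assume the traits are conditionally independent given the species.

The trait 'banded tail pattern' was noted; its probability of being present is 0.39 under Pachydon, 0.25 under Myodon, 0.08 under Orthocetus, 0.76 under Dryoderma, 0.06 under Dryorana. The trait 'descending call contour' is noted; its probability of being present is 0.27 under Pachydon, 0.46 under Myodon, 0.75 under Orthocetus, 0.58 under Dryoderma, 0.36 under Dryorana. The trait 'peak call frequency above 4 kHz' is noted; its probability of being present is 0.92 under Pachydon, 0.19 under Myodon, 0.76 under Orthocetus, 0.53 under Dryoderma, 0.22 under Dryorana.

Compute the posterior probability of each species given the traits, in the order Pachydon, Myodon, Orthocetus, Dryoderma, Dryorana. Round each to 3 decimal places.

0.157, 0.067, 0.095, 0.669, 0.013

For each hypothesis, the unnormalized posterior weight is prior × product of the trait likelihoods:
  Pachydon: 0.131 × 0.39 × 0.27 × 0.92 = 0.012691
  Myodon: 0.248 × 0.25 × 0.46 × 0.19 = 0.0054188
  Orthocetus: 0.169 × 0.08 × 0.75 × 0.76 = 0.0077064
  Dryoderma: 0.232 × 0.76 × 0.58 × 0.53 = 0.054201
  Dryorana: 0.220 × 0.06 × 0.36 × 0.22 = 0.0010454
Normalizing constant Z = 0.012691 + 0.0054188 + 0.0077064 + 0.054201 + 0.0010454 = 0.081062.
P(Pachydon | evidence) = 0.012691 / 0.081062 ≈ 0.157
P(Myodon | evidence) = 0.0054188 / 0.081062 ≈ 0.067
P(Orthocetus | evidence) = 0.0077064 / 0.081062 ≈ 0.095
P(Dryoderma | evidence) = 0.054201 / 0.081062 ≈ 0.669
P(Dryorana | evidence) = 0.0010454 / 0.081062 ≈ 0.013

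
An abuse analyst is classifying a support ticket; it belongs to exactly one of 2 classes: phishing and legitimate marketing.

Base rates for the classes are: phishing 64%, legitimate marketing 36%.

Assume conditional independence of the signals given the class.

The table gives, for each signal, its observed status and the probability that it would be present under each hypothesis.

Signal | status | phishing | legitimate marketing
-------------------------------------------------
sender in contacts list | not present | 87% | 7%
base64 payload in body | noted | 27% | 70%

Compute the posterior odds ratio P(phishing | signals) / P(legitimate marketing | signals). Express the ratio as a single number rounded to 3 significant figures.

Posterior odds equal prior odds times the likelihood ratio; only the two competing hypotheses matter (using 1 − P(present | H) for each absent signal).
  phishing: 0.64 × (1 − 0.87) × 0.27 = 0.022464
  legitimate marketing: 0.36 × (1 − 0.07) × 0.70 = 0.23436
Odds(phishing : legitimate marketing) = 0.022464 / 0.23436 ≈ 0.0959.

0.0959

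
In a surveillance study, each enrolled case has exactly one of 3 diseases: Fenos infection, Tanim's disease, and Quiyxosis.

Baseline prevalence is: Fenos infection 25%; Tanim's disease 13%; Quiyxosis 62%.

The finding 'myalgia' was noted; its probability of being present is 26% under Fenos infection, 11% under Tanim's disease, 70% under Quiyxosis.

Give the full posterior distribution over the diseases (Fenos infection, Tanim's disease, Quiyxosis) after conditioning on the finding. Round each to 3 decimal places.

Multiply each prior by the likelihood of the finding:
  Fenos infection: 0.25 × 0.26 = 0.065
  Tanim's disease: 0.13 × 0.11 = 0.0143
  Quiyxosis: 0.62 × 0.70 = 0.434
The unnormalized weights sum to 0.5133.
P(Fenos infection | evidence) = 0.065 / 0.5133 ≈ 0.127
P(Tanim's disease | evidence) = 0.0143 / 0.5133 ≈ 0.028
P(Quiyxosis | evidence) = 0.434 / 0.5133 ≈ 0.846

0.127, 0.028, 0.846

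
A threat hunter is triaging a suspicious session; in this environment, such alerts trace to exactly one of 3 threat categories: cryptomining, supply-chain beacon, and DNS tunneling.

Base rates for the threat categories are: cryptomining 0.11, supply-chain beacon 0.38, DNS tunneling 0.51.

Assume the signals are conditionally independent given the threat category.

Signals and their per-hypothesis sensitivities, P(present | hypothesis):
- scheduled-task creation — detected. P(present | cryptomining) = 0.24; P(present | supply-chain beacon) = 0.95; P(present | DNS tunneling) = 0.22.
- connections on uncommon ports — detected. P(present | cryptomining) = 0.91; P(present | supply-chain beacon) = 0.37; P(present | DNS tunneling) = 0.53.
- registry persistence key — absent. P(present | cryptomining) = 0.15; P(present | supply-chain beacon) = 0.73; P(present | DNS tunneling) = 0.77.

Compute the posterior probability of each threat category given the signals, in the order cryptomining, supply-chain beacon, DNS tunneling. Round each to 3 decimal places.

Multiply each prior by the joint likelihood of the signal pattern (using 1 − P(present | H) for each absent signal):
  cryptomining: 0.11 × 0.24 × 0.91 × (1 − 0.15) = 0.02042
  supply-chain beacon: 0.38 × 0.95 × 0.37 × (1 − 0.73) = 0.036064
  DNS tunneling: 0.51 × 0.22 × 0.53 × (1 − 0.77) = 0.013677
Normalizing constant Z = 0.02042 + 0.036064 + 0.013677 = 0.070161.
P(cryptomining | evidence) = 0.02042 / 0.070161 ≈ 0.291
P(supply-chain beacon | evidence) = 0.036064 / 0.070161 ≈ 0.514
P(DNS tunneling | evidence) = 0.013677 / 0.070161 ≈ 0.195

0.291, 0.514, 0.195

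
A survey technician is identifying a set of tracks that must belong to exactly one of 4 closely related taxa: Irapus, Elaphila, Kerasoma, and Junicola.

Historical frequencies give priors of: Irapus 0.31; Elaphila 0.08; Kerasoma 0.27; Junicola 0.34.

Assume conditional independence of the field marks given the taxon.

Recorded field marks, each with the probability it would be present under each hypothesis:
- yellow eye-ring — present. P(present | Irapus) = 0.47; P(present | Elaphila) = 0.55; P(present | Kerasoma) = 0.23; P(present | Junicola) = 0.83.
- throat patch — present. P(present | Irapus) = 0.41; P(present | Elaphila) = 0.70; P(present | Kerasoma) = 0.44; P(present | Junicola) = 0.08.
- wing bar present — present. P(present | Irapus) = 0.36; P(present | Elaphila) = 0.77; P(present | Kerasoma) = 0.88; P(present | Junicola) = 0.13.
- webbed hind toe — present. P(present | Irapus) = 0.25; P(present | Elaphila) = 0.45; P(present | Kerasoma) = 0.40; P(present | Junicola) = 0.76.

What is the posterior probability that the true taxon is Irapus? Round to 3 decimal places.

For each hypothesis, the unnormalized posterior weight is prior × product of the field mark likelihoods:
  Irapus: 0.31 × 0.47 × 0.41 × 0.36 × 0.25 = 0.0053763
  Elaphila: 0.08 × 0.55 × 0.70 × 0.77 × 0.45 = 0.010672
  Kerasoma: 0.27 × 0.23 × 0.44 × 0.88 × 0.40 = 0.009618
  Junicola: 0.34 × 0.83 × 0.08 × 0.13 × 0.76 = 0.0022305
Normalizing constant Z = 0.0053763 + 0.010672 + 0.009618 + 0.0022305 = 0.027897.
P(Irapus | evidence) = 0.0053763 / 0.027897 ≈ 0.193.

0.193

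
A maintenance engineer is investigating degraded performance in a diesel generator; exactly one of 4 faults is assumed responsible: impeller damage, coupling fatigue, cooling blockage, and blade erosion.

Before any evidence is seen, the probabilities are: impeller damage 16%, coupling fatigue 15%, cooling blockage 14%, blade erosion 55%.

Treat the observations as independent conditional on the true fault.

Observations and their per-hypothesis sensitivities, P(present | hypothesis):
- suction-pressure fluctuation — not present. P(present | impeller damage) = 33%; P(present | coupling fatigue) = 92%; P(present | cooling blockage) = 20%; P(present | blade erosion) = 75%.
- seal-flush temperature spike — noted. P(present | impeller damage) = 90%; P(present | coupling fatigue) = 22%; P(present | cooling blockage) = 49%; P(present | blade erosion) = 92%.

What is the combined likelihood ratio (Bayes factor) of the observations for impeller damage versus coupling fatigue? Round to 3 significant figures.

34.3

Take the product of per-observation likelihoods under each hypothesis (using 1 − P(present | H) for each absent observation), then divide.
  impeller damage: (1 − 0.33) × 0.90 = 0.603
  coupling fatigue: (1 − 0.92) × 0.22 = 0.0176
Bayes factor = 0.603 / 0.0176 ≈ 34.3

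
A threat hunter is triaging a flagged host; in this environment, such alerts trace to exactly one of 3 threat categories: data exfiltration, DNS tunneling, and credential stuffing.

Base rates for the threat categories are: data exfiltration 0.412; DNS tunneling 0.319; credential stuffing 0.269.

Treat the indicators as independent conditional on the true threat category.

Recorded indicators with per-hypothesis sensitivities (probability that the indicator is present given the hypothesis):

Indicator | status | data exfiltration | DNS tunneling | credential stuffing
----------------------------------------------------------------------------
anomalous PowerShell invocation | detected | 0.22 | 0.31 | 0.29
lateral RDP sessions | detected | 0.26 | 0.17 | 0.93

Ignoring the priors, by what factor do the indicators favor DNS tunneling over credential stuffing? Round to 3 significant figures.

Take the product of per-indicator likelihoods under each hypothesis, then divide.
  DNS tunneling: 0.31 × 0.17 = 0.0527
  credential stuffing: 0.29 × 0.93 = 0.2697
Bayes factor = 0.0527 / 0.2697 ≈ 0.195

0.195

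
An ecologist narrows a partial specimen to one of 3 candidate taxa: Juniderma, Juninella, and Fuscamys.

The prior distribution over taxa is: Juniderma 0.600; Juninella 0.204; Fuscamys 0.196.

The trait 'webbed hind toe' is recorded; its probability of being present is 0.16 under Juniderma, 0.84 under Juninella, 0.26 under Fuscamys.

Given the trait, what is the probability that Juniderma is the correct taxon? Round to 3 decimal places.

0.302

By Bayes' rule, the unnormalized weight for each hypothesis is prior × likelihood:
  Juniderma: 0.600 × 0.16 = 0.096
  Juninella: 0.204 × 0.84 = 0.17136
  Fuscamys: 0.196 × 0.26 = 0.05096
Normalizing constant Z = 0.096 + 0.17136 + 0.05096 = 0.31832.
P(Juniderma | evidence) = 0.096 / 0.31832 ≈ 0.302.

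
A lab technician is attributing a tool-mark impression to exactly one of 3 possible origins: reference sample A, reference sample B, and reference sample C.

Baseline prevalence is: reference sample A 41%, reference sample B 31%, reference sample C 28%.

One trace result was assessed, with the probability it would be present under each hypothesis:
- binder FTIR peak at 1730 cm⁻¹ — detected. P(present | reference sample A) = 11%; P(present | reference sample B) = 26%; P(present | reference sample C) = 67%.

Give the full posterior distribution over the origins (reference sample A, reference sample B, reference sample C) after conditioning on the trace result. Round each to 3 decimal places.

0.144, 0.257, 0.599

For each hypothesis, the unnormalized posterior weight is prior × likelihood:
  reference sample A: 0.41 × 0.11 = 0.0451
  reference sample B: 0.31 × 0.26 = 0.0806
  reference sample C: 0.28 × 0.67 = 0.1876
Normalizing constant Z = 0.0451 + 0.0806 + 0.1876 = 0.3133.
P(reference sample A | evidence) = 0.0451 / 0.3133 ≈ 0.144
P(reference sample B | evidence) = 0.0806 / 0.3133 ≈ 0.257
P(reference sample C | evidence) = 0.1876 / 0.3133 ≈ 0.599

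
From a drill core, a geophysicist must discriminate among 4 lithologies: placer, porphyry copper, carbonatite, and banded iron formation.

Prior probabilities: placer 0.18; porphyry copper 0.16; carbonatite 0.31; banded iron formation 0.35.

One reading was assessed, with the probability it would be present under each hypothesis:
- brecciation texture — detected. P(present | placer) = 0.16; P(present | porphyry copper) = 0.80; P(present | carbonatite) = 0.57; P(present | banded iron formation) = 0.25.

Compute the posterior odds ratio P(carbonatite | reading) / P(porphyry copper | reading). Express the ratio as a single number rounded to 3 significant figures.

1.38

The normalizing constant cancels in an odds ratio, so compute prior × likelihood for the two hypotheses only:
  carbonatite: 0.31 × 0.57 = 0.1767
  porphyry copper: 0.16 × 0.80 = 0.128
Odds(carbonatite : porphyry copper) = 0.1767 / 0.128 ≈ 1.38.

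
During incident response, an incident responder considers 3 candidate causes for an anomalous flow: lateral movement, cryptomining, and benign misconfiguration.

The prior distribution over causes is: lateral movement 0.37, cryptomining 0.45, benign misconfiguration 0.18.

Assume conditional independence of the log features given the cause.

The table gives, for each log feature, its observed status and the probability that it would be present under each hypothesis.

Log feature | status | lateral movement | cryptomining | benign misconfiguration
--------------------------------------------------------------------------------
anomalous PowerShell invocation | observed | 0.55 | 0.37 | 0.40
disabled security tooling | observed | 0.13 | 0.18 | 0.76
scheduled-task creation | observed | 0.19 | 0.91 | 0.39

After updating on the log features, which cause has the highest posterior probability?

Multiply each prior by the joint likelihood of the log feature pattern:
  lateral movement: 0.37 × 0.55 × 0.13 × 0.19 = 0.0050265
  cryptomining: 0.45 × 0.37 × 0.18 × 0.91 = 0.027273
  benign misconfiguration: 0.18 × 0.40 × 0.76 × 0.39 = 0.021341
Marginal likelihood of the evidence = 0.05364.
P(lateral movement | evidence) ≈ 0.0050265 / 0.05364 ≈ 0.094
P(cryptomining | evidence) ≈ 0.027273 / 0.05364 ≈ 0.508
P(benign misconfiguration | evidence) ≈ 0.021341 / 0.05364 ≈ 0.398
The largest is 0.508, so cryptomining is most probable.

cryptomining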